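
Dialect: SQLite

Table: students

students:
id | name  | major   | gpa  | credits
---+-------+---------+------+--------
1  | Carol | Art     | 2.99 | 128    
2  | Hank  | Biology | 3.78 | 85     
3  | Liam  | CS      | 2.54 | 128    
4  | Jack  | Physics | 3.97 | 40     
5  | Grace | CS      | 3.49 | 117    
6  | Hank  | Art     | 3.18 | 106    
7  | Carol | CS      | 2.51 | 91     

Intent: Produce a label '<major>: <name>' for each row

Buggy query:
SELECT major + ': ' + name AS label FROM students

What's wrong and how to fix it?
Bug: SQLite uses || for string concatenation; + coerces text to numbers (yielding 0)

Fix: Use the || operator for string concatenation

Corrected query:
SELECT major || ': ' || name AS label FROM students

Result:
label        
-------------
Art: Carol   
Biology: Hank
CS: Liam     
Physics: Jack
CS: Grace    
Art: Hank    
CS: Carol    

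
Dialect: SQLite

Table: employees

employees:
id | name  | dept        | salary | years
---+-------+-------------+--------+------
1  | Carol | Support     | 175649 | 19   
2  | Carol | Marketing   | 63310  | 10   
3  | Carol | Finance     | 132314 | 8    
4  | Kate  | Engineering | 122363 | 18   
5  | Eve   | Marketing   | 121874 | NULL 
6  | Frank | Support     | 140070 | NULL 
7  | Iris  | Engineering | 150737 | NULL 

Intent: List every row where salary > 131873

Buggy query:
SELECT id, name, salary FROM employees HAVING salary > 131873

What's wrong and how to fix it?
Bug: This is a non-aggregate query (no GROUP BY, no aggregates), so in SQLite the HAVING clause is invalid here; a row-level condition belongs in WHERE

Fix: Replace HAVING with WHERE since the condition applies to individual rows

Corrected query:
SELECT id, name, salary FROM employees WHERE salary > 131873

Result:
id | name  | salary
---+-------+-------
1  | Carol | 175649
3  | Carol | 132314
6  | Frank | 140070
7  | Iris  | 150737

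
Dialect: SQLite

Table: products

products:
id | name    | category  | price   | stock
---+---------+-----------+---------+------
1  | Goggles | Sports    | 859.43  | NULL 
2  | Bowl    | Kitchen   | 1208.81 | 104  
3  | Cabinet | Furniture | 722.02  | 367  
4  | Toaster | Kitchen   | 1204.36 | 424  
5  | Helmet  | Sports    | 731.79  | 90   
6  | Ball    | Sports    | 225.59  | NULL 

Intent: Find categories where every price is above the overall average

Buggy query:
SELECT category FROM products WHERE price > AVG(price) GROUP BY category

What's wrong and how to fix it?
Bug: AVG() is an aggregate; it can't sit directly in WHERE

Fix: Use a subquery for AVG and a HAVING MIN(...) filter so the condition holds for every row in the group

Corrected query:
SELECT category FROM products GROUP BY category HAVING MIN(price) > (SELECT AVG(price) FROM products)

Result:
category
--------
Kitchen 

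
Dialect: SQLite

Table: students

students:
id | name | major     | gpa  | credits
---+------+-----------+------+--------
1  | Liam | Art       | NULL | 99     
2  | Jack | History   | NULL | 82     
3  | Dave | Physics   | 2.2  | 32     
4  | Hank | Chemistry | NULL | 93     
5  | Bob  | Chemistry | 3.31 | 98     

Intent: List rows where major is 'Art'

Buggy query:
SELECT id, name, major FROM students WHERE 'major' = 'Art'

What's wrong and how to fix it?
Bug: 'major' in single quotes is a string literal, not the column; the comparison is literal-vs-literal and never true

Fix: Reference the column as major without single quotes

Corrected query:
SELECT id, name, major FROM students WHERE major = 'Art'

Result:
id | name | major
---+------+------
1  | Liam | Art  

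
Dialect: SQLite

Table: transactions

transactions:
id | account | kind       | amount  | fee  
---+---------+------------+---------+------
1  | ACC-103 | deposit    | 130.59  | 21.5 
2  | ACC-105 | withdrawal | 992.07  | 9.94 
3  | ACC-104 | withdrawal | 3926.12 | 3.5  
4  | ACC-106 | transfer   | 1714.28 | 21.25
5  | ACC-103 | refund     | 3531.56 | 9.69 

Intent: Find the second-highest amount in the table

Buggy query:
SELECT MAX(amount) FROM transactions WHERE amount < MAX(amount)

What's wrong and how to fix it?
Bug: The inner MAX is an aggregate inside WHERE, which is not allowed

Fix: Compute the overall MAX in a subquery, then take MAX of rows below it

Corrected query:
SELECT MAX(amount) FROM transactions WHERE amount < (SELECT MAX(amount) FROM transactions)

Result:
MAX(amount)
-----------
3531.56    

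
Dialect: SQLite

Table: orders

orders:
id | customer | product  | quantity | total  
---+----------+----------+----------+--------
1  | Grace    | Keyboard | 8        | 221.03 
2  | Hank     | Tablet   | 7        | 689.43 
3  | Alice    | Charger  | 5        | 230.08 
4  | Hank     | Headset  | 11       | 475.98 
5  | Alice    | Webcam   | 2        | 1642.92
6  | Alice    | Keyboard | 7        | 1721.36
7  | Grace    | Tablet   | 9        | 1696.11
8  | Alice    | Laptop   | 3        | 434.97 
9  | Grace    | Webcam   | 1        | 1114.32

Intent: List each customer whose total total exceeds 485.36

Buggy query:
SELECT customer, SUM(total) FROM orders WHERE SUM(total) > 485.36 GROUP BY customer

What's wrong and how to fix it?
Bug: SUM(total) is an aggregate, but WHERE filters rows before aggregation

Fix: Use HAVING (which filters groups after aggregation) instead of WHERE

Corrected query:
SELECT customer, SUM(total) FROM orders GROUP BY customer HAVING SUM(total) > 485.36

Result:
customer | SUM(total)
---------+-----------
Alice    | 4029.33   
Grace    | 3031.46   
Hank     | 1165.41   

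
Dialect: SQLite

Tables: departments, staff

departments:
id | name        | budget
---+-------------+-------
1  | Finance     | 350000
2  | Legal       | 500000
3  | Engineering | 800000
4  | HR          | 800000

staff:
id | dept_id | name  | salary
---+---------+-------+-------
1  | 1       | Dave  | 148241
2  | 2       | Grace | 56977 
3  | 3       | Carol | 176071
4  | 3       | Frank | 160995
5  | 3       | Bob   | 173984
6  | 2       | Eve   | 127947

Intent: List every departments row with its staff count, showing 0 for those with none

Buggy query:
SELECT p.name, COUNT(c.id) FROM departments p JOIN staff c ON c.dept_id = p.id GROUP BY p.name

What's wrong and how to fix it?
Bug: An inner join excludes parents with zero children

Fix: Switch to LEFT JOIN to retain unmatched parent rows

Corrected query:
SELECT p.name, COUNT(c.id) FROM departments p LEFT JOIN staff c ON c.dept_id = p.id GROUP BY p.name

Result:
name        | COUNT(c.id)
------------+------------
Engineering | 3          
Finance     | 1          
HR          | 0          
Legal       | 2          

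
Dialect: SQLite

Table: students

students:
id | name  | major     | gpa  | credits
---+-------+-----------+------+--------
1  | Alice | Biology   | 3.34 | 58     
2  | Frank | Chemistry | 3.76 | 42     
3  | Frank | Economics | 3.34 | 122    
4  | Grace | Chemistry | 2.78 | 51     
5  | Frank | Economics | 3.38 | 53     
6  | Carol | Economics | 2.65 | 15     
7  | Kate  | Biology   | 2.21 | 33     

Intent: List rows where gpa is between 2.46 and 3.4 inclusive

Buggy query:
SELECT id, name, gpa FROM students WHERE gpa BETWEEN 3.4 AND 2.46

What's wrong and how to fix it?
Bug: The bounds are reversed; BETWEEN a AND b requires a <= b to match anything

Fix: Swap the bounds so the smaller value comes first

Corrected query:
SELECT id, name, gpa FROM students WHERE gpa BETWEEN 2.46 AND 3.4

Result:
id | name  | gpa 
---+-------+-----
1  | Alice | 3.34
3  | Frank | 3.34
4  | Grace | 2.78
5  | Frank | 3.38
6  | Carol | 2.65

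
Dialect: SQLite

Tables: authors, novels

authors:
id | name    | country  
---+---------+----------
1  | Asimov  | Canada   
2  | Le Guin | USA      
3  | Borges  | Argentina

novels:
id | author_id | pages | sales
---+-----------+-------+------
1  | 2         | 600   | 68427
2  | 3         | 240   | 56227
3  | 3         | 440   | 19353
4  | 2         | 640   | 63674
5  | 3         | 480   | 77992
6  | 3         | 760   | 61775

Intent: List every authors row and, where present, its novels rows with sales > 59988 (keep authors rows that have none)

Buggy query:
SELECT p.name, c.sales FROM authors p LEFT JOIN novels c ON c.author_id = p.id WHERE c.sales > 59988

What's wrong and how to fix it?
Bug: A WHERE condition on the right-hand table after LEFT JOIN drops unmatched parents

Fix: Put 'c.sales > 59988' in the JOIN's ON clause instead of WHERE

Corrected query:
SELECT p.name, c.sales FROM authors p LEFT JOIN novels c ON c.author_id = p.id AND c.sales > 59988

Result:
name    | sales
--------+------
Asimov  | NULL 
Le Guin | 63674
Le Guin | 68427
Borges  | 61775
Borges  | 77992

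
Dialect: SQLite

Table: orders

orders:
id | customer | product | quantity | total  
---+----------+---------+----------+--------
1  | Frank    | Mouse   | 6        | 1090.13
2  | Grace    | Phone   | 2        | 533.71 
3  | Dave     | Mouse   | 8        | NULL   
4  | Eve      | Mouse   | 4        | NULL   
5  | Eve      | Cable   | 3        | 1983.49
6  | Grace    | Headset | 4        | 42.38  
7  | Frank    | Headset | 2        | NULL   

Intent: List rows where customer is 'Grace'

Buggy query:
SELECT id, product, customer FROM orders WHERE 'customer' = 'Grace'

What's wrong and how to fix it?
Bug: 'customer' in single quotes is a string literal, not the column; the comparison is literal-vs-literal and never true

Fix: Reference the column as customer without single quotes

Corrected query:
SELECT id, product, customer FROM orders WHERE customer = 'Grace'

Result:
id | product | customer
---+---------+---------
2  | Phone   | Grace   
6  | Headset | Grace   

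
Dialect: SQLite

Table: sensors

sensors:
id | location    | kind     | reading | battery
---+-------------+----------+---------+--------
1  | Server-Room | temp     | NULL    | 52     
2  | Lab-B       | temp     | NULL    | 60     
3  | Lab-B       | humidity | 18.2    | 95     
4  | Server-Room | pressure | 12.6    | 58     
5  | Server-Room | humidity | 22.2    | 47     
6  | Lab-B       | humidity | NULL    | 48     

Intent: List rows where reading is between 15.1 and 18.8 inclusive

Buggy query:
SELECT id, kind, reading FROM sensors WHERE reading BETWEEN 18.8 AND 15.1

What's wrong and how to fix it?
Bug: BETWEEN expects the lower bound first; with 18.8 AND 15.1 the range is empty

Fix: Write BETWEEN 15.1 AND 18.8

Corrected query:
SELECT id, kind, reading FROM sensors WHERE reading BETWEEN 15.1 AND 18.8

Result:
id | kind     | reading
---+----------+--------
3  | humidity | 18.2   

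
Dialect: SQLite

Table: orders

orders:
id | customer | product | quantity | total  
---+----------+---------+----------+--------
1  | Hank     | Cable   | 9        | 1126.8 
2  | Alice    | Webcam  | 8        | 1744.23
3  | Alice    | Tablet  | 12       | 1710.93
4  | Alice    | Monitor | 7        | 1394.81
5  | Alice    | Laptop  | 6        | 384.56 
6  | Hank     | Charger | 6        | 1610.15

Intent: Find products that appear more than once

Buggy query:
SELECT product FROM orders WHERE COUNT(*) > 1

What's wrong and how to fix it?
Bug: COUNT(*) is an aggregate and cannot be used in WHERE

Fix: GROUP BY product, then filter groups with HAVING COUNT(*) > 1

Corrected query:
SELECT product FROM orders GROUP BY product HAVING COUNT(*) > 1

Result:
(no rows)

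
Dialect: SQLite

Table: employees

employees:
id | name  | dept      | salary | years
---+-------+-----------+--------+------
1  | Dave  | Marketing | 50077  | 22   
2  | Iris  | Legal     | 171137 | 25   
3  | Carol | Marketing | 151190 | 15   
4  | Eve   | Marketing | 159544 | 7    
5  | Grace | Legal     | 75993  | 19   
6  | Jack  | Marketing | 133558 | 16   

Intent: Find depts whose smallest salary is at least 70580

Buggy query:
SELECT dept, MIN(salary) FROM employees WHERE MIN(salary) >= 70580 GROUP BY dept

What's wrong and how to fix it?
Bug: Aggregates like MIN are computed per group after WHERE runs

Fix: Use HAVING for the per-group MIN condition

Corrected query:
SELECT dept, MIN(salary) FROM employees GROUP BY dept HAVING MIN(salary) >= 70580

Result:
dept  | MIN(salary)
------+------------
Legal | 75993      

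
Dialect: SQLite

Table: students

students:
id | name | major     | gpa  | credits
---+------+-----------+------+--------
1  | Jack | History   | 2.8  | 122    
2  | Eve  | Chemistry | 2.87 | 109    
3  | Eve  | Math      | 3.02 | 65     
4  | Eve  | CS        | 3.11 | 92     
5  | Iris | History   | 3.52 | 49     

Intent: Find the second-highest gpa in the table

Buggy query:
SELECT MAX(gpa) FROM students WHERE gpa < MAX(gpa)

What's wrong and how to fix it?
Bug: The inner MAX is an aggregate inside WHERE, which is not allowed

Fix: Compute the overall MAX in a subquery, then take MAX of rows below it

Corrected query:
SELECT MAX(gpa) FROM students WHERE gpa < (SELECT MAX(gpa) FROM students)

Result:
MAX(gpa)
--------
3.11    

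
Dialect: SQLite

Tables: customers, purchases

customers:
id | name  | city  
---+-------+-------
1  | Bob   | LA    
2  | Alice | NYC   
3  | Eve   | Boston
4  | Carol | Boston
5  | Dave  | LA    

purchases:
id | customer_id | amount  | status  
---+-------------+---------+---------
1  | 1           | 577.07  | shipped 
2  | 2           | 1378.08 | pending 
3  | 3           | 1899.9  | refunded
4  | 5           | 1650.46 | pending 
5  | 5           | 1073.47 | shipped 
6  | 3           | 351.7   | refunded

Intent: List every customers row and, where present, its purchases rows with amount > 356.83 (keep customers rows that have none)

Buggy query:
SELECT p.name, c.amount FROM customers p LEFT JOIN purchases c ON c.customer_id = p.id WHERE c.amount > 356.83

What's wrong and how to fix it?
Bug: A WHERE condition on the right-hand table after LEFT JOIN drops unmatched parents

Fix: Put 'c.amount > 356.83' in the JOIN's ON clause instead of WHERE

Corrected query:
SELECT p.name, c.amount FROM customers p LEFT JOIN purchases c ON c.customer_id = p.id AND c.amount > 356.83

Result:
name  | amount 
------+--------
Bob   | 577.07 
Alice | 1378.08
Eve   | 1899.9 
Carol | NULL   
Dave  | 1073.47
Dave  | 1650.46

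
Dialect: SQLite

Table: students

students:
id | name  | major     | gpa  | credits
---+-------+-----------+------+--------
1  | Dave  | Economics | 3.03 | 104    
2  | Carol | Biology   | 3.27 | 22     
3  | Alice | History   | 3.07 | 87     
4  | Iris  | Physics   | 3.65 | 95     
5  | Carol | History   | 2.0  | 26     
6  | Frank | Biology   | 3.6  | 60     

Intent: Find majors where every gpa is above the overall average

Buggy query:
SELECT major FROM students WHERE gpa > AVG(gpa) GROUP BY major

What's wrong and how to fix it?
Bug: AVG() is an aggregate; it can't sit directly in WHERE

Fix: Use a subquery for AVG and a HAVING MIN(...) filter so the condition holds for every row in the group

Corrected query:
SELECT major FROM students GROUP BY major HAVING MIN(gpa) > (SELECT AVG(gpa) FROM students)

Result:
major  
-------
Biology
Physics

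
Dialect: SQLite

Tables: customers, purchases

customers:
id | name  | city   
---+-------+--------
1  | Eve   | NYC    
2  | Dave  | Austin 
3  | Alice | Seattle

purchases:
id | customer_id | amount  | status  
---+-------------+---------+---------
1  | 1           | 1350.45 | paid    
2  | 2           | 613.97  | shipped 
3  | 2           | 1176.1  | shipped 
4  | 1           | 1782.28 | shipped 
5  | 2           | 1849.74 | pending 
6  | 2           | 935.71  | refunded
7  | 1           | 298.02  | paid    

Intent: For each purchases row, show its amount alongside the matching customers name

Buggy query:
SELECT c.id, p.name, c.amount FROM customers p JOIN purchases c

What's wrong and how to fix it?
Bug: Missing join condition: each purchases row is matched to all customers rows instead of just its own

Fix: Specify the join condition linking the foreign key to the parent id

Corrected query:
SELECT c.id, p.name, c.amount FROM customers p JOIN purchases c ON c.customer_id = p.id

Result:
id | name | amount 
---+------+--------
1  | Eve  | 1350.45
2  | Dave | 613.97 
3  | Dave | 1176.1 
4  | Eve  | 1782.28
5  | Dave | 1849.74
6  | Dave | 935.71 
7  | Eve  | 298.02 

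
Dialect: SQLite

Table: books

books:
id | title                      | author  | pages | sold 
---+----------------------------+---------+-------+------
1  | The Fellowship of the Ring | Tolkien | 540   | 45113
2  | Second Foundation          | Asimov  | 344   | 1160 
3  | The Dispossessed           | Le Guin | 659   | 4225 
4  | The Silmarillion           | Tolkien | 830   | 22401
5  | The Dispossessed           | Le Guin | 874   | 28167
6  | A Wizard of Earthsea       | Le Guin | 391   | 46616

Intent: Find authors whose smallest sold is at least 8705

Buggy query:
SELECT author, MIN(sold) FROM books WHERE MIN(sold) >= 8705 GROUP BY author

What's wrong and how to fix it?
Bug: Aggregates like MIN are computed per group after WHERE runs

Fix: Replace WHERE with HAVING after the GROUP BY

Corrected query:
SELECT author, MIN(sold) FROM books GROUP BY author HAVING MIN(sold) >= 8705

Result:
author  | MIN(sold)
--------+----------
Tolkien | 22401    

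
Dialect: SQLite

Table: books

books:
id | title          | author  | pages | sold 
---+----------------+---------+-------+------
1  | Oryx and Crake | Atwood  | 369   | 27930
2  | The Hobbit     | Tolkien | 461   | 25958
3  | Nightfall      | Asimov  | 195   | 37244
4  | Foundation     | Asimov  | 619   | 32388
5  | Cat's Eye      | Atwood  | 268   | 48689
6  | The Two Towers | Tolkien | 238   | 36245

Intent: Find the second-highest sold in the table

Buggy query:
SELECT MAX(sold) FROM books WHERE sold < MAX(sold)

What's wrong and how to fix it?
Bug: The inner MAX is an aggregate inside WHERE, which is not allowed

Fix: Compute the overall MAX in a subquery, then take MAX of rows below it

Corrected query:
SELECT MAX(sold) FROM books WHERE sold < (SELECT MAX(sold) FROM books)

Result:
MAX(sold)
---------
37244    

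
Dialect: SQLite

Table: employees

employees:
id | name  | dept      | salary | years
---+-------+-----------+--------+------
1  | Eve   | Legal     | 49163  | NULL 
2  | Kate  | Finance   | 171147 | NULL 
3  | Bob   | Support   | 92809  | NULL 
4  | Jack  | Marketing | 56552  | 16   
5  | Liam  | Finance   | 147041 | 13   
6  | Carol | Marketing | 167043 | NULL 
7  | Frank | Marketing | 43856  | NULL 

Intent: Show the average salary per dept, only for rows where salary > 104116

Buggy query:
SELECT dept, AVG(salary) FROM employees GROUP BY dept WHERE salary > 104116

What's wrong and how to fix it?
Bug: Row-level WHERE must come before GROUP BY in the clause order

Fix: Move the WHERE clause before GROUP BY

Corrected query:
SELECT dept, AVG(salary) FROM employees WHERE salary > 104116 GROUP BY dept

Result:
dept      | AVG(salary)
----------+------------
Finance   | 159094     
Marketing | 167043     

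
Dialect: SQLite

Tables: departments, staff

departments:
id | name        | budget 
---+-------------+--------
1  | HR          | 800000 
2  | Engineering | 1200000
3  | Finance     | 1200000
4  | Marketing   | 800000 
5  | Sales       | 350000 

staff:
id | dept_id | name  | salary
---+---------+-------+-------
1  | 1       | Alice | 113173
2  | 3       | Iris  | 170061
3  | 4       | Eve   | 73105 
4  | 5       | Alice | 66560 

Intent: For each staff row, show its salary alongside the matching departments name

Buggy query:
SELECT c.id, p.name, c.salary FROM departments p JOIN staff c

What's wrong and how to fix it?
Bug: Missing join condition: each staff row is matched to all departments rows instead of just its own

Fix: Specify the join condition linking the foreign key to the parent id

Corrected query:
SELECT c.id, p.name, c.salary FROM departments p JOIN staff c ON c.dept_id = p.id

Result:
id | name      | salary
---+-----------+-------
1  | HR        | 113173
2  | Finance   | 170061
3  | Marketing | 73105 
4  | Sales     | 66560 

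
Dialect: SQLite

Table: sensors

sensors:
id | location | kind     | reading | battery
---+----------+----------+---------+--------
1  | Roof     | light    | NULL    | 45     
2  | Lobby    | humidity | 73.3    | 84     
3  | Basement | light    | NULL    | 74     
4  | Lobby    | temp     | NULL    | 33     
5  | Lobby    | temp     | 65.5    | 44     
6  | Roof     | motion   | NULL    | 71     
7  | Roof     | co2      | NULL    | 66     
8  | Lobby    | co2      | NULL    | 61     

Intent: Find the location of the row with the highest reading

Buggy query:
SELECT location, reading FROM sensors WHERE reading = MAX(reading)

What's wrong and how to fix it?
Bug: MAX(reading) is an aggregate and cannot be used directly in WHERE

Fix: Wrap MAX in a scalar subquery so WHERE compares against a single value

Corrected query:
SELECT location, reading FROM sensors WHERE reading = (SELECT MAX(reading) FROM sensors)

Result:
location | reading
---------+--------
Lobby    | 73.3   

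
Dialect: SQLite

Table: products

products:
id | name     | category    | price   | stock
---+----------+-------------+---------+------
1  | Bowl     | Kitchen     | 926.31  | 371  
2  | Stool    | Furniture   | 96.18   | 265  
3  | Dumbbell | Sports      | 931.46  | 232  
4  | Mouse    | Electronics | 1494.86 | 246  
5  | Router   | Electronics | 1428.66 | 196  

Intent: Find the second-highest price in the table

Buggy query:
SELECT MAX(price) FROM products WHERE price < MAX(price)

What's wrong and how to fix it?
Bug: The inner MAX is an aggregate inside WHERE, which is not allowed

Fix: Put the inner MAX in a scalar subquery

Corrected query:
SELECT MAX(price) FROM products WHERE price < (SELECT MAX(price) FROM products)

Result:
MAX(price)
----------
1428.66   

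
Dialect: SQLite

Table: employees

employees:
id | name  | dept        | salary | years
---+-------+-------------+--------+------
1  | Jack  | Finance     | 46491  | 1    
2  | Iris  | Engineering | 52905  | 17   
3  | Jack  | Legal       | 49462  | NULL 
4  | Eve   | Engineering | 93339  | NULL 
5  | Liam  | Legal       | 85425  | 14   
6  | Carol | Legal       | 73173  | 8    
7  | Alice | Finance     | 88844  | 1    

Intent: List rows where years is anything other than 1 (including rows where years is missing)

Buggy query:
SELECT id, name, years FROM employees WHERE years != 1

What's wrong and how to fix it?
Bug: Inequality against NULL is unknown, not true; rows with NULL are dropped

Fix: Handle NULL separately with IS NULL alongside the inequality

Corrected query:
SELECT id, name, years FROM employees WHERE years != 1 OR years IS NULL

Result:
id | name  | years
---+-------+------
2  | Iris  | 17   
3  | Jack  | NULL 
4  | Eve   | NULL 
5  | Liam  | 14   
6  | Carol | 8    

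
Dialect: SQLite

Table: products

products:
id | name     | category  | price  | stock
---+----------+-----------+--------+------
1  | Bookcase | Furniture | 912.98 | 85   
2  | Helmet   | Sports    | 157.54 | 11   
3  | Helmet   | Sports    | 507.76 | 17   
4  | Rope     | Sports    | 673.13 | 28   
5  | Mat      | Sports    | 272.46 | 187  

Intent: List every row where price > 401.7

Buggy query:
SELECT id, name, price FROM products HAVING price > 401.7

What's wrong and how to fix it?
Bug: HAVING filters the output of aggregation, but this query has no GROUP BY and no aggregate functions, so SQLite rejects it (HAVING clause on a non-aggregate query); the condition here is per row

Fix: Use WHERE for row-level filtering

Corrected query:
SELECT id, name, price FROM products WHERE price > 401.7

Result:
id | name     | price 
---+----------+-------
1  | Bookcase | 912.98
3  | Helmet   | 507.76
4  | Rope     | 673.13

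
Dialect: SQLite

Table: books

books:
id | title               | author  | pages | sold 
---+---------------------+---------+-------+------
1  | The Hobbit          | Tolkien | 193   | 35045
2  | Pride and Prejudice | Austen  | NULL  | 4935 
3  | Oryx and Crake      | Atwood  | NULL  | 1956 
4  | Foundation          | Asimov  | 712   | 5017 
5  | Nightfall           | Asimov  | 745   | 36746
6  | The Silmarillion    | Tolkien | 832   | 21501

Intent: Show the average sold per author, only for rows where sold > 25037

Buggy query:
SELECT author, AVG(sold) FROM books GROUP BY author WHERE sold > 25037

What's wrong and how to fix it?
Bug: WHERE cannot follow GROUP BY

Fix: Move the WHERE clause before GROUP BY

Corrected query:
SELECT author, AVG(sold) FROM books WHERE sold > 25037 GROUP BY author

Result:
author  | AVG(sold)
--------+----------
Asimov  | 36746    
Tolkien | 35045    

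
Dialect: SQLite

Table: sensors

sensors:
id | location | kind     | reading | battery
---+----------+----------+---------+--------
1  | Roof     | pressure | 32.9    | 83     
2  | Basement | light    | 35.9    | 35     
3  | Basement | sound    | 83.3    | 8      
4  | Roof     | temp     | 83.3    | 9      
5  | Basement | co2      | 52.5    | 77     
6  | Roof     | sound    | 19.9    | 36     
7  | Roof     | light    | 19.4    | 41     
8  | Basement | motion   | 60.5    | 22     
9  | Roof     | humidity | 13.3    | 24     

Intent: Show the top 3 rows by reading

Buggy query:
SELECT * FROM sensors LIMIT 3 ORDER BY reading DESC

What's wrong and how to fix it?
Bug: ORDER BY cannot follow LIMIT; LIMIT is the final clause

Fix: Swap the clauses: ORDER BY first, then LIMIT

Corrected query:
SELECT * FROM sensors ORDER BY reading DESC LIMIT 3

Result:
id | location | kind   | reading | battery
---+----------+--------+---------+--------
3  | Basement | sound  | 83.3    | 8      
4  | Roof     | temp   | 83.3    | 9      
8  | Basement | motion | 60.5    | 22     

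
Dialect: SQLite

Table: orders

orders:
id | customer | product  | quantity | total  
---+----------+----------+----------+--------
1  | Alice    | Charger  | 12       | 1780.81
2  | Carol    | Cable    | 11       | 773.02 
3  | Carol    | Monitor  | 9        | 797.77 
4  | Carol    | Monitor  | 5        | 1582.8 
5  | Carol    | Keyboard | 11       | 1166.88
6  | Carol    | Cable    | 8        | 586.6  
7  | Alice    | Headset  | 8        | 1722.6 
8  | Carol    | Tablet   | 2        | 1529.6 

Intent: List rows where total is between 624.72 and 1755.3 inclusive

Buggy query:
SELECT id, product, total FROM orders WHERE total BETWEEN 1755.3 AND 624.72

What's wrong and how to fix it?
Bug: The bounds are reversed; BETWEEN a AND b requires a <= b to match anything

Fix: Write BETWEEN 624.72 AND 1755.3

Corrected query:
SELECT id, product, total FROM orders WHERE total BETWEEN 624.72 AND 1755.3

Result:
id | product  | total  
---+----------+--------
2  | Cable    | 773.02 
3  | Monitor  | 797.77 
4  | Monitor  | 1582.8 
5  | Keyboard | 1166.88
7  | Headset  | 1722.6 
8  | Tablet   | 1529.6 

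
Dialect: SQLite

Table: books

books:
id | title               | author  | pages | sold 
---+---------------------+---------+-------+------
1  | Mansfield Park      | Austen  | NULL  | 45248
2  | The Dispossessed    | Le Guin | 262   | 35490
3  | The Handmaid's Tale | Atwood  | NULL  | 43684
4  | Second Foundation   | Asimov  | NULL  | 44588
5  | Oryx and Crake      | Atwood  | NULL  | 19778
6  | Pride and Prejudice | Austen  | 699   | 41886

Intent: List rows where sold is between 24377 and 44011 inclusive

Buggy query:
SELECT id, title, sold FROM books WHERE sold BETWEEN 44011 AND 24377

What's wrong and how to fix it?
Bug: BETWEEN expects the lower bound first; with 44011 AND 24377 the range is empty

Fix: Write BETWEEN 24377 AND 44011

Corrected query:
SELECT id, title, sold FROM books WHERE sold BETWEEN 24377 AND 44011

Result:
id | title               | sold 
---+---------------------+------
2  | The Dispossessed    | 35490
3  | The Handmaid's Tale | 43684
6  | Pride and Prejudice | 41886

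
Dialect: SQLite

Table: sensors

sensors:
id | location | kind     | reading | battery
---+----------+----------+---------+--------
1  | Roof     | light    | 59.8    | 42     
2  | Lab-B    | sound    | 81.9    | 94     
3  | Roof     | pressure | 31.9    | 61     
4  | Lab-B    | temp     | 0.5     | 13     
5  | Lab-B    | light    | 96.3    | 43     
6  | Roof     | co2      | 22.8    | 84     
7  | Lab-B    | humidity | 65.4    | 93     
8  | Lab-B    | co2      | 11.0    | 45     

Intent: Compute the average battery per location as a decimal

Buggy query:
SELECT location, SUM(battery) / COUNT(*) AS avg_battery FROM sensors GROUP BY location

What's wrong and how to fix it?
Bug: Both operands are integers, so '/' performs integer division and truncates

Fix: Cast one side to REAL so the division keeps the fractional part

Corrected query:
SELECT location, SUM(battery) * 1.0 / COUNT(*) AS avg_battery FROM sensors GROUP BY location

Result:
location | avg_battery
---------+------------
Lab-B    | 57.6       
Roof     | 62.333333  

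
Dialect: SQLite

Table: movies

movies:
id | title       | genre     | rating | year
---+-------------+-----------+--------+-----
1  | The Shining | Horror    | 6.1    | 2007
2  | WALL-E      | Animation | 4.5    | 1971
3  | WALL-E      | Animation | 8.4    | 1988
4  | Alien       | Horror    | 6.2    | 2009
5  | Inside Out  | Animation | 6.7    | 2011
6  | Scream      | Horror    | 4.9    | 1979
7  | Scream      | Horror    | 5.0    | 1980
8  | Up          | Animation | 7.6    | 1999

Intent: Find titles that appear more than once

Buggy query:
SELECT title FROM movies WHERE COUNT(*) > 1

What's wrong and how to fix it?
Bug: COUNT(*) is an aggregate and cannot be used in WHERE

Fix: Group first, then use HAVING for the count condition

Corrected query:
SELECT title FROM movies GROUP BY title HAVING COUNT(*) > 1

Result:
title 
------
Scream
WALL-E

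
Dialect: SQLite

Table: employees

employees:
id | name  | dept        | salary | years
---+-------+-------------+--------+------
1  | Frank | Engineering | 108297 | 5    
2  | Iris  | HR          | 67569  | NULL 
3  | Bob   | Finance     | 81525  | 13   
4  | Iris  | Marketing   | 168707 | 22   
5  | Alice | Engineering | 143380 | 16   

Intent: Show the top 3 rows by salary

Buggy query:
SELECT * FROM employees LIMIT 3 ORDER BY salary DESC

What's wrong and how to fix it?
Bug: LIMIT must come after ORDER BY

Fix: Swap the clauses: ORDER BY first, then LIMIT

Corrected query:
SELECT * FROM employees ORDER BY salary DESC LIMIT 3

Result:
id | name  | dept        | salary | years
---+-------+-------------+--------+------
4  | Iris  | Marketing   | 168707 | 22   
5  | Alice | Engineering | 143380 | 16   
1  | Frank | Engineering | 108297 | 5    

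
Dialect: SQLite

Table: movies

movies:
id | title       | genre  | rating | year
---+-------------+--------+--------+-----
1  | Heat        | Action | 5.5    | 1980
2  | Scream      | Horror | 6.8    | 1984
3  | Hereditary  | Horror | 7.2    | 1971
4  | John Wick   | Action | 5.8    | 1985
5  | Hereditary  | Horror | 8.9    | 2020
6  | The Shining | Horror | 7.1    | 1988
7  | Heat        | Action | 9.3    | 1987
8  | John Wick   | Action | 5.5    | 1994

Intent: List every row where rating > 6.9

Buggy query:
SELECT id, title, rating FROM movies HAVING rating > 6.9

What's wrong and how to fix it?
Bug: HAVING filters the output of aggregation, but this query has no GROUP BY and no aggregate functions, so SQLite rejects it (HAVING clause on a non-aggregate query); the condition here is per row

Fix: Replace HAVING with WHERE since the condition applies to individual rows

Corrected query:
SELECT id, title, rating FROM movies WHERE rating > 6.9

Result:
id | title       | rating
---+-------------+-------
3  | Hereditary  | 7.2   
5  | Hereditary  | 8.9   
6  | The Shining | 7.1   
7  | Heat        | 9.3   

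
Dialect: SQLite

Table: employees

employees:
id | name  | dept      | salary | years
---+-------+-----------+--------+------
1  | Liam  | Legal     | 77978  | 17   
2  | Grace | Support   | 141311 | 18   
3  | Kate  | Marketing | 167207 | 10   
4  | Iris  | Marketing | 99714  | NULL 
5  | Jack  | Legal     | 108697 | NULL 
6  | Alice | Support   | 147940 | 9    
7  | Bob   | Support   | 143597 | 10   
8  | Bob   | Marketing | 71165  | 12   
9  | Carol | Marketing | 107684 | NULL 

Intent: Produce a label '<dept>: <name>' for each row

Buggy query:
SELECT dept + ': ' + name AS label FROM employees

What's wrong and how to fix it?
Bug: '+' is numeric addition; on text columns SQLite converts them to 0 instead of concatenating

Fix: Replace + with || to concatenate text

Corrected query:
SELECT dept || ': ' || name AS label FROM employees

Result:
label           
----------------
Legal: Liam     
Support: Grace  
Marketing: Kate 
Marketing: Iris 
Legal: Jack     
Support: Alice  
Support: Bob    
Marketing: Bob  
Marketing: Carol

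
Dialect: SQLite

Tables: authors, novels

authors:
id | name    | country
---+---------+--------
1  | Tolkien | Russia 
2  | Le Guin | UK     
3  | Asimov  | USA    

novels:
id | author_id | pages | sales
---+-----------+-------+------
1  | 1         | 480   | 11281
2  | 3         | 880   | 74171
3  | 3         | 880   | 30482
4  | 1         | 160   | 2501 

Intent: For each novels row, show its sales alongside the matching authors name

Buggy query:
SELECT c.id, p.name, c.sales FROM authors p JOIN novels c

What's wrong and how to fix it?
Bug: JOIN with no ON clause produces a cartesian product; every novels row pairs with every authors row

Fix: Specify the join condition linking the foreign key to the parent id

Corrected query:
SELECT c.id, p.name, c.sales FROM authors p JOIN novels c ON c.author_id = p.id

Result:
id | name    | sales
---+---------+------
1  | Tolkien | 11281
2  | Asimov  | 74171
3  | Asimov  | 30482
4  | Tolkien | 2501 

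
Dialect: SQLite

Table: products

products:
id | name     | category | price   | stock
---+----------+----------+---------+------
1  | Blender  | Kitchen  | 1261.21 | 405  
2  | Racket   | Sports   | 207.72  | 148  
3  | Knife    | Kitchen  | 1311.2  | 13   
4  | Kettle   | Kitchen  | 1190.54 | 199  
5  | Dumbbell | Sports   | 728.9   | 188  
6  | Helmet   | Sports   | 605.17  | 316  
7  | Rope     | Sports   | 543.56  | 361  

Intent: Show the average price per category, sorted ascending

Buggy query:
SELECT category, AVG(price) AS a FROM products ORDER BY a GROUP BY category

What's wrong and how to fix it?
Bug: ORDER BY appears before GROUP BY; SQL clause order requires GROUP BY first

Fix: Reorder: SELECT … FROM … GROUP BY … ORDER BY …

Corrected query:
SELECT category, AVG(price) AS a FROM products GROUP BY category ORDER BY a

Result:
category | a          
---------+------------
Sports   | 521.3375   
Kitchen  | 1254.316667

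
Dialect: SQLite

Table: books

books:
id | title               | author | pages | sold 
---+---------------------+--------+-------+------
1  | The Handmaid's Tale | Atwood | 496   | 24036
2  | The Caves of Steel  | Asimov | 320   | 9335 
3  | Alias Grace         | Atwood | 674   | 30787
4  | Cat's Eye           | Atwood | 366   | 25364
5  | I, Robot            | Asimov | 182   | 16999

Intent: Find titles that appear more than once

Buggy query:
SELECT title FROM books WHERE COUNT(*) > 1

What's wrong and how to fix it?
Bug: COUNT(*) is an aggregate and cannot be used in WHERE

Fix: GROUP BY title, then filter groups with HAVING COUNT(*) > 1

Corrected query:
SELECT title FROM books GROUP BY title HAVING COUNT(*) > 1

Result:
(no rows)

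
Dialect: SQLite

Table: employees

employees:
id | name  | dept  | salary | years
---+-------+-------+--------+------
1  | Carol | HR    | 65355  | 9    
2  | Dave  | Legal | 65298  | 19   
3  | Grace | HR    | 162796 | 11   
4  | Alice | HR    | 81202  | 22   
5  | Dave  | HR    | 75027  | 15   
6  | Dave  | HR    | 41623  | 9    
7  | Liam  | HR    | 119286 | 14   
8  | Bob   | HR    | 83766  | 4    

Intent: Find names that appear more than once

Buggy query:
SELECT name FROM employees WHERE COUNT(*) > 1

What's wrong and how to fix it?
Bug: COUNT(*) is an aggregate and cannot be used in WHERE

Fix: GROUP BY name, then filter groups with HAVING COUNT(*) > 1

Corrected query:
SELECT name FROM employees GROUP BY name HAVING COUNT(*) > 1

Result:
name
----
Dave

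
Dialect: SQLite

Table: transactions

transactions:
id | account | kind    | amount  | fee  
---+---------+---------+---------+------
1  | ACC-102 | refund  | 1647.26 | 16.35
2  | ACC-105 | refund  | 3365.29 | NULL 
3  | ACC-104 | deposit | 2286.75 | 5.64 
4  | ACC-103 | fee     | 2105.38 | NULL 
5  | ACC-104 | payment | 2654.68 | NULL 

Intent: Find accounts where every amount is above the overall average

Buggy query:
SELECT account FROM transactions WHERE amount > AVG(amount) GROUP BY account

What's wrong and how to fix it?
Bug: AVG() is an aggregate; it can't sit directly in WHERE

Fix: Use a subquery for AVG and a HAVING MIN(...) filter so the condition holds for every row in the group

Corrected query:
SELECT account FROM transactions GROUP BY account HAVING MIN(amount) > (SELECT AVG(amount) FROM transactions)

Result:
account
-------
ACC-105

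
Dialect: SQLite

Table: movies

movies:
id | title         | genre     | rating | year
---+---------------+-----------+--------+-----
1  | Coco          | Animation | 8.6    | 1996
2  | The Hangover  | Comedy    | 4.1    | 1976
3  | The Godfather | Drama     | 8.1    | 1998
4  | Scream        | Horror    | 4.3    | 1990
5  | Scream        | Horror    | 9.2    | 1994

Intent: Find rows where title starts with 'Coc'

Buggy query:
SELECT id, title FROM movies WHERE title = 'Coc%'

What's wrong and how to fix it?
Bug: '=' compares the literal string including the % character; pattern matching needs LIKE

Fix: Replace '=' with LIKE so 'Coc%' is treated as a pattern

Corrected query:
SELECT id, title FROM movies WHERE title LIKE 'Coc%'

Result:
id | title
---+------
1  | Coco 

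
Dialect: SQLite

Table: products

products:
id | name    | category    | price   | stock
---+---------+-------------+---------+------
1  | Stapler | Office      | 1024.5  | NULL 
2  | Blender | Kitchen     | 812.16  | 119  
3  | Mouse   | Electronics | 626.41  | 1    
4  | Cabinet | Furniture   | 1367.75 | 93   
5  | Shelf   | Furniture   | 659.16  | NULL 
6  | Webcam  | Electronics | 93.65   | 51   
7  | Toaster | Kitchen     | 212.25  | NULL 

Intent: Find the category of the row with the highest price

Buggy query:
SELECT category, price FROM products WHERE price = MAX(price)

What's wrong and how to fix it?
Bug: WHERE is evaluated per row; an aggregate over the whole table isn't defined there

Fix: Use a subquery: WHERE price = (SELECT MAX(price) FROM products)

Corrected query:
SELECT category, price FROM products WHERE price = (SELECT MAX(price) FROM products)

Result:
category  | price  
----------+--------
Furniture | 1367.75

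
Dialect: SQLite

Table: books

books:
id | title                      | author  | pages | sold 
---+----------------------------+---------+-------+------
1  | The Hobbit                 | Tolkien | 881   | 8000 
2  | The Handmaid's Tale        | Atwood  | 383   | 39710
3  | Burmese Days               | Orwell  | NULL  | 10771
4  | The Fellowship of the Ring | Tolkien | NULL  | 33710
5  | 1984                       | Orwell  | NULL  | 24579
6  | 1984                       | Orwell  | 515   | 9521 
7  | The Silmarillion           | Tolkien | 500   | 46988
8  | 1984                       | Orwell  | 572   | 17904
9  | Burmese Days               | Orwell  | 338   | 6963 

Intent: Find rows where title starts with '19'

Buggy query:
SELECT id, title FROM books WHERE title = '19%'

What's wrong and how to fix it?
Bug: '=' compares the literal string including the % character; pattern matching needs LIKE

Fix: Use LIKE for wildcard pattern matching

Corrected query:
SELECT id, title FROM books WHERE title LIKE '19%'

Result:
id | title
---+------
5  | 1984 
6  | 1984 
8  | 1984 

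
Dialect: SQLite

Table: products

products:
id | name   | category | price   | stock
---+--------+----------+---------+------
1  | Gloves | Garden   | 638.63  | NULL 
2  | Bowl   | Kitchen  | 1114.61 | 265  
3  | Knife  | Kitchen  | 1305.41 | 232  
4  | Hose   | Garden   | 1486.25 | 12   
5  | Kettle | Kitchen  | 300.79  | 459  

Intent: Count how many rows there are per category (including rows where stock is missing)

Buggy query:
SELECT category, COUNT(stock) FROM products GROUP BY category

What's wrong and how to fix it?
Bug: COUNT(column) counts non-NULL values only; rows with NULL stock aren't counted

Fix: Replace COUNT(stock) with COUNT(*)

Corrected query:
SELECT category, COUNT(*) FROM products GROUP BY category

Result:
category | COUNT(*)
---------+---------
Garden   | 2       
Kitchen  | 3       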